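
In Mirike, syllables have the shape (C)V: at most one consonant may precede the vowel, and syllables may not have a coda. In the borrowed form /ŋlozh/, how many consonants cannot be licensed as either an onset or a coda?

3

The consonants /ŋ/, /z/, /h/ cannot be parsed into a legal (C)V syllable (no codas are permitted; onsets are limited to one consonant).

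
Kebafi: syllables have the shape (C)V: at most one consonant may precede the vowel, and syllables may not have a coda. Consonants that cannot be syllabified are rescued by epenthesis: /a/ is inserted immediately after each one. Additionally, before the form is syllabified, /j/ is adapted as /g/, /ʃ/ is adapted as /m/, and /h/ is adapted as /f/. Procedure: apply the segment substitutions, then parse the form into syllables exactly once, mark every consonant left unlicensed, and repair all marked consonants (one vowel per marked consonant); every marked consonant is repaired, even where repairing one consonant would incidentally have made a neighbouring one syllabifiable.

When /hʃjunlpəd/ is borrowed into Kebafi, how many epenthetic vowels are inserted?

After substitution the input is /fmgunlpəd/.
The unsyllabifiable consonants are /f/, /m/, /n/, /l/, /d/; each receives one epenthetic vowel.

5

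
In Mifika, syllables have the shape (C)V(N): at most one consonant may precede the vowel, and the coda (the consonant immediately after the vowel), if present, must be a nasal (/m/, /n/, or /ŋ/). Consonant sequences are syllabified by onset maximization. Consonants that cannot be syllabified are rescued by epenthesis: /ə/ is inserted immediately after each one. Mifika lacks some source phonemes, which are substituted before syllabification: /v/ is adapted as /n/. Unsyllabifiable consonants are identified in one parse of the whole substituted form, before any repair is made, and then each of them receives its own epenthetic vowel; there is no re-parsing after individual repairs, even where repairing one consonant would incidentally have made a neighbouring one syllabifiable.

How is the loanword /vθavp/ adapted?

nəθanpə

Substitution: /v/ → /n/, giving /nθanp/.
Under (C)V(N), the unsyllabifiable consonants are /n/, /p/ (only a nasal (/m/, /n/, or /ŋ/) is licensed in coda position; onsets are limited to one consonant).
Inserting the epenthetic vowel yields /n/ → /nə/, /p/ → /pə/.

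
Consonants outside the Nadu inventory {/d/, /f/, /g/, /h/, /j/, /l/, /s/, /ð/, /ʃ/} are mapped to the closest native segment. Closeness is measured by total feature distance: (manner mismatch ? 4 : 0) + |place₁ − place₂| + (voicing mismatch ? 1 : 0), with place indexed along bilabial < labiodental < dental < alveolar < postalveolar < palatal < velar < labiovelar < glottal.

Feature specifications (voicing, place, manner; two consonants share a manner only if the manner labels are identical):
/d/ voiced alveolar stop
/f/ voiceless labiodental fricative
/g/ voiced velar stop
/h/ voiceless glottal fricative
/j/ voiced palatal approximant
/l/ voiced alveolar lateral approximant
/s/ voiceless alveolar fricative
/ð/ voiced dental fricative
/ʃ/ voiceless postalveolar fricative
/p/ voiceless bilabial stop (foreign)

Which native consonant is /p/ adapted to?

d

/d/ is closest: same manner (stop), place distance 3 (bilabial→alveolar), voicing differs (+1); total 4. Next closest is /f/ at distance 5.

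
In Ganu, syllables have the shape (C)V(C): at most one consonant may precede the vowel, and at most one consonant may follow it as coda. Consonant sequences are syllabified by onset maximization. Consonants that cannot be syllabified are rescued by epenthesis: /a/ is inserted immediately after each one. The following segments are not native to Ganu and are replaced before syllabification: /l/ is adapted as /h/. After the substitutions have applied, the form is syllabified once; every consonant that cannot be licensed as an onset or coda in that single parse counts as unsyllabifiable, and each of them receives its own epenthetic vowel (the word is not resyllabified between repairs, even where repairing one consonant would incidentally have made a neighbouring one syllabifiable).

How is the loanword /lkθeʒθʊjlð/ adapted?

hakaθeʒθʊjhaða

Substitution: /l/ → /h/, giving /hkθeʒθʊjhð/.
Syllabifying with onset maximization leaves /h/, /k/, /h/, /ð/ stranded (at most one coda consonant is licensed; onsets are limited to one consonant).
Inserting the epenthetic vowel yields /h/ → /ha/, /k/ → /ka/, /h/ → /ha/, /ð/ → /ða/.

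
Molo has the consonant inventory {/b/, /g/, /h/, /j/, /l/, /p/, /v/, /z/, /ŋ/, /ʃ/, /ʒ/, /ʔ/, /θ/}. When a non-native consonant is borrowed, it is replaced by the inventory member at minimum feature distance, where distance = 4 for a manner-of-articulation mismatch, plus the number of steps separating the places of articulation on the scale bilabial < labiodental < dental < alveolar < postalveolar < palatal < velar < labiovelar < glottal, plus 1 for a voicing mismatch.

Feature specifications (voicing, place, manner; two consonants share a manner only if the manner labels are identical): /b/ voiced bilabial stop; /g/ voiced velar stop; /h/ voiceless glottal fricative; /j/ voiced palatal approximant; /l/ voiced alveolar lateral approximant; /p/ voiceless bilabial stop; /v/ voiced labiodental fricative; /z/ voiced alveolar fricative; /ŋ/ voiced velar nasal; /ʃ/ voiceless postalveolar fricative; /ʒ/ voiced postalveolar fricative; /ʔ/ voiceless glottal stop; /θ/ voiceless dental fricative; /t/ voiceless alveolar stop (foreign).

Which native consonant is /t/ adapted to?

p

/p/ is closest: same manner (stop), place distance 3 (alveolar→bilabial), same voicing; total 3. Next closest is /b/ at distance 4.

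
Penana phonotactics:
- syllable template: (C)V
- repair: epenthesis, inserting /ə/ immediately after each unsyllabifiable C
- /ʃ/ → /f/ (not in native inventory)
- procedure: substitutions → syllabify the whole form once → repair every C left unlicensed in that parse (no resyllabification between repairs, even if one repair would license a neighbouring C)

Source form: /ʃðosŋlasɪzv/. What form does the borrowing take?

fəðosəŋəlasɪzəvə

Substitution: /ʃ/ → /f/, giving /fðosŋlasɪzv/.
The consonants /f/, /s/, /ŋ/, /z/, /v/ cannot be parsed into a legal (C)V syllable (no codas are permitted; onsets are limited to one consonant).
Each unlicensed consonant becomes the onset of a new syllable: /f/ → /fə/, /s/ → /sə/, /ŋ/ → /ŋə/, /z/ → /zə/, /v/ → /və/.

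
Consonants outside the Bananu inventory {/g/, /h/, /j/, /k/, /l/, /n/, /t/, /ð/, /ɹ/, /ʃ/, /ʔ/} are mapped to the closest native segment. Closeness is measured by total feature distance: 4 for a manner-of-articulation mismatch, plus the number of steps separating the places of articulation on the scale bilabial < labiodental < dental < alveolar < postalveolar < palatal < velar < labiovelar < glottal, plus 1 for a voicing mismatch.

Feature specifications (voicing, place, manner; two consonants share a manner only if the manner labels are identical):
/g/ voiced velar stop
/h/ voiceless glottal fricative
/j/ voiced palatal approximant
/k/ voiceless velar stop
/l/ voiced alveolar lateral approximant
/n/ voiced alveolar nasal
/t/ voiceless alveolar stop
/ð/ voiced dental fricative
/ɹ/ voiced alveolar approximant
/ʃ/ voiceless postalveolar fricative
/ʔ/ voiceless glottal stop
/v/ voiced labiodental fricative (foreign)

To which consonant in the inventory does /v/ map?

ð

/ð/ is closest: same manner (fricative), place distance 1 (labiodental→dental), same voicing; total 1. Next closest is /ʃ/ at distance 4.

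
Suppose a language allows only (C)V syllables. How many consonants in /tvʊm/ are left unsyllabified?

2

Under (C)V, the unsyllabifiable consonants are /t/, /m/ (no codas are permitted; onsets are limited to one consonant).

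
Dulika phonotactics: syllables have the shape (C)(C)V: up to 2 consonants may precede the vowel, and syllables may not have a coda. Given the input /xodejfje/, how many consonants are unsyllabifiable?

Syllabifying with onset maximization leaves /j/ stranded (no codas are permitted; onsets may contain at most 2 consonants).

1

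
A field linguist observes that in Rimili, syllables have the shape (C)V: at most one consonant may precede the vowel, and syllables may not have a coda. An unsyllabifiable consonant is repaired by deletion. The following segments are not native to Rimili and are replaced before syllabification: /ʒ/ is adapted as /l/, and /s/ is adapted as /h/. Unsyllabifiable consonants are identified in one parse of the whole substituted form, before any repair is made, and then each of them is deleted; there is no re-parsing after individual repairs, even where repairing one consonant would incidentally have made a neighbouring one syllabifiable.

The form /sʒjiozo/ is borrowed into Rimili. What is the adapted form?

jiozo

Substitution: /s/ → /h/, /ʒ/ → /l/, giving /hljiozo/.
Syllabifying with onset maximization leaves /h/, /l/ stranded (no codas are permitted; onsets are limited to one consonant).
Each unlicensed consonant is deleted: /h/, /l/.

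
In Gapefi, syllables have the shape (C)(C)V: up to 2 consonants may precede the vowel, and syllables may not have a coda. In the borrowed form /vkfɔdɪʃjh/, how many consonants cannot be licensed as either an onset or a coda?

Syllabifying with onset maximization leaves /v/, /ʃ/, /j/, /h/ stranded (no codas are permitted; onsets may contain at most 2 consonants).

4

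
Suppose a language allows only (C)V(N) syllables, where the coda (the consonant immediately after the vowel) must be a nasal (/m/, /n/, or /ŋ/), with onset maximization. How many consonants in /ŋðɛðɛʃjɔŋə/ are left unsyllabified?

2

The consonants /ŋ/, /ʃ/ cannot be parsed into a legal (C)V(N) syllable (only a nasal (/m/, /n/, or /ŋ/) is licensed in coda position; onsets are limited to one consonant).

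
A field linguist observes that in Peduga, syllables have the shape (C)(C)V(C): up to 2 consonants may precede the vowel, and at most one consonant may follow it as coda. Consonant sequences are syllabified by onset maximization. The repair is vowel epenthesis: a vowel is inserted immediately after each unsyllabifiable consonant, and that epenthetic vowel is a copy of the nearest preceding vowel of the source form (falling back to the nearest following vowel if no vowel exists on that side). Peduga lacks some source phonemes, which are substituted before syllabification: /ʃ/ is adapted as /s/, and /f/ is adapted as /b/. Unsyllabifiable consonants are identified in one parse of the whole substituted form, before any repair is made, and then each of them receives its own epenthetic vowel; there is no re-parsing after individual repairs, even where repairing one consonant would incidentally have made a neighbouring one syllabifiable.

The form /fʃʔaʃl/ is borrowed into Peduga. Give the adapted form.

Substitution: /f/ → /b/, /ʃ/ → /s/, giving /bsʔasl/.
Syllabifying with onset maximization leaves /b/, /l/ stranded (at most one coda consonant is licensed; onsets may contain at most 2 consonants).
Inserting the epenthetic vowel yields /b/ → /ba/, /l/ → /la/.

basʔasla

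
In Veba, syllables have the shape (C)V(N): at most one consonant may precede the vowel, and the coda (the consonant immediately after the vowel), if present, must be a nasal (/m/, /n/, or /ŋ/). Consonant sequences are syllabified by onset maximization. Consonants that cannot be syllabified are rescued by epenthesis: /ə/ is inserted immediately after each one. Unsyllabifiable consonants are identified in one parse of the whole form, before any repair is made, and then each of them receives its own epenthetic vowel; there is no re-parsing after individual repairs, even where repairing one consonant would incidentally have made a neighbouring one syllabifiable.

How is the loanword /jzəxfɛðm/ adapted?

jəzəxəfɛðəmə

Under (C)V(N), the unsyllabifiable consonants are /j/, /x/, /ð/, /m/ (only a nasal (/m/, /n/, or /ŋ/) is licensed in coda position; onsets are limited to one consonant).
Each unlicensed consonant becomes the onset of a new syllable: /j/ → /jə/, /x/ → /xə/, /ð/ → /ðə/, /m/ → /mə/.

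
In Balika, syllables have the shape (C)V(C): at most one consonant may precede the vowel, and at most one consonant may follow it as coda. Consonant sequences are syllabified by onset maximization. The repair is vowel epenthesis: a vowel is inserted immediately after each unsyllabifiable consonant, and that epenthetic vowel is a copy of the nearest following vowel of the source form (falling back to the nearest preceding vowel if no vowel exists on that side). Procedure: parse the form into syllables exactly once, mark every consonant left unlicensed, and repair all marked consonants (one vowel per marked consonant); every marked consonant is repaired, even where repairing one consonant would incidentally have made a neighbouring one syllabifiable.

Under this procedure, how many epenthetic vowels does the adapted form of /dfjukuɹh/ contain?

The unsyllabifiable consonants are /d/, /f/, /h/; each receives one epenthetic vowel.

3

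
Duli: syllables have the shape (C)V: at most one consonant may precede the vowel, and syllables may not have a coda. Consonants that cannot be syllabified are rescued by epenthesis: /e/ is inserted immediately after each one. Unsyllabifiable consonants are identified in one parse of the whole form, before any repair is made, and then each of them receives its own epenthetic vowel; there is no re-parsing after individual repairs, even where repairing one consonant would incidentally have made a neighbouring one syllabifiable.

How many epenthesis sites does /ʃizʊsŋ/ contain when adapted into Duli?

The unsyllabifiable consonants are /s/, /ŋ/; each receives one epenthetic vowel.

2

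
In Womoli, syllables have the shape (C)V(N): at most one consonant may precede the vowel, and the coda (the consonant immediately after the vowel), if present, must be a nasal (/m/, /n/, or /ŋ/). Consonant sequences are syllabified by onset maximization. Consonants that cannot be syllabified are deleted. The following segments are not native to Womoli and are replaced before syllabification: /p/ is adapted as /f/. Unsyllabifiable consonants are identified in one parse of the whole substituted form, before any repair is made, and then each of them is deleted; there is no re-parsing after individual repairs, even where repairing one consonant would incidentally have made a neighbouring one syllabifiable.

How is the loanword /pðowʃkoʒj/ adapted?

Substitution: /p/ → /f/, giving /fðowʃkoʒj/.
Syllabifying with onset maximization leaves /f/, /w/, /ʃ/, /ʒ/, /j/ stranded (only a nasal (/m/, /n/, or /ŋ/) is licensed in coda position; onsets are limited to one consonant).
Each unlicensed consonant is deleted: /f/, /w/, /ʃ/, /ʒ/, /j/.

ðoko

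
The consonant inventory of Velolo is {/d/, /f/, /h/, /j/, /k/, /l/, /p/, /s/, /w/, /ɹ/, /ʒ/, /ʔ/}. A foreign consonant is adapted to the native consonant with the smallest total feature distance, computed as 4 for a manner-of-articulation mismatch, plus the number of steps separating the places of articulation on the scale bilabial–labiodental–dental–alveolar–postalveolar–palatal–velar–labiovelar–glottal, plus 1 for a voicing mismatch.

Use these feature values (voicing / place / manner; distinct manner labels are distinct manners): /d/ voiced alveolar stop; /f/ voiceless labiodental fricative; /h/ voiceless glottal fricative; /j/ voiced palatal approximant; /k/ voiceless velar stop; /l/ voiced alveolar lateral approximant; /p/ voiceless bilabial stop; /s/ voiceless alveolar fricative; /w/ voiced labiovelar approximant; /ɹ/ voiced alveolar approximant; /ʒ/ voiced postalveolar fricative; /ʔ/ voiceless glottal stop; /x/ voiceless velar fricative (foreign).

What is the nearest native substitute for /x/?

h

/h/ is closest: same manner (fricative), place distance 2 (velar→glottal), same voicing; total 2. Next closest is /s/ at distance 3.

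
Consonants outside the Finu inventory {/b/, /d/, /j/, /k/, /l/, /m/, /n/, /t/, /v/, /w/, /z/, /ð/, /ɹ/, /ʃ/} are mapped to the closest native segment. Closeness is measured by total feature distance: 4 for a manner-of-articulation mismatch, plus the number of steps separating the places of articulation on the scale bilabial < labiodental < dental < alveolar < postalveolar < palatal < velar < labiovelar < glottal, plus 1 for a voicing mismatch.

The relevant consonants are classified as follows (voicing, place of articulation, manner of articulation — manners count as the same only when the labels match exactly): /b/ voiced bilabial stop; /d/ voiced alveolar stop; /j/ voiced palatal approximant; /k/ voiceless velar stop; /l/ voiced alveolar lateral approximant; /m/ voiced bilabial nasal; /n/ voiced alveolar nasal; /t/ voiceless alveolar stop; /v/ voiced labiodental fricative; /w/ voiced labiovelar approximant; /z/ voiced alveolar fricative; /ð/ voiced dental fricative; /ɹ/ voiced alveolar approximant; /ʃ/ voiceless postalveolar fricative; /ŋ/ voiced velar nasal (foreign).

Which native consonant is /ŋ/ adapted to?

/n/ is closest: same manner (nasal), place distance 3 (velar→alveolar), same voicing; total 3. Next closest is /j/ at distance 5.

n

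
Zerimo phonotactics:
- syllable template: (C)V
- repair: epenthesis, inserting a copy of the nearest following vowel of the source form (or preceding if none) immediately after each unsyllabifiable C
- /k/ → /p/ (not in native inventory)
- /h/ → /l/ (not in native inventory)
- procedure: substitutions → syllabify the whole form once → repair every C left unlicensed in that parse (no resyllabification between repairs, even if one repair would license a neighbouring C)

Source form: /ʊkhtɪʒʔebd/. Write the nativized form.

Substitution: /k/ → /p/, /h/ → /l/, giving /ʊpltɪʒʔebd/.
The consonants /p/, /l/, /ʒ/, /b/, /d/ cannot be parsed into a legal (C)V syllable (no codas are permitted; onsets are limited to one consonant).
Each unlicensed consonant becomes the onset of a new syllable: /p/ → /pɪ/, /l/ → /lɪ/, /ʒ/ → /ʒe/, /b/ → /be/, /d/ → /de/.

ʊpɪlɪtɪʒeʔebede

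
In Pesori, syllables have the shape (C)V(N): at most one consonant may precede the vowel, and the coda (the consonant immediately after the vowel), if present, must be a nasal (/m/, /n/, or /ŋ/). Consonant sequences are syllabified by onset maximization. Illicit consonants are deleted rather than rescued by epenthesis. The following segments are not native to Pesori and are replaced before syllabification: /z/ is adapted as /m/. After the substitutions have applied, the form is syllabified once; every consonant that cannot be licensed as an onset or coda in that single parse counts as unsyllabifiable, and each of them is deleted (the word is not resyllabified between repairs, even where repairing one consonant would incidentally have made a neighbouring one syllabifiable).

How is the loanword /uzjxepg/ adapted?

umxe

Substitution: /z/ → /m/, giving /umjxepg/.
Syllabifying with onset maximization leaves /j/, /p/, /g/ stranded (only a nasal (/m/, /n/, or /ŋ/) is licensed in coda position; onsets are limited to one consonant).
Deletion applies to /j/, /p/, /g/.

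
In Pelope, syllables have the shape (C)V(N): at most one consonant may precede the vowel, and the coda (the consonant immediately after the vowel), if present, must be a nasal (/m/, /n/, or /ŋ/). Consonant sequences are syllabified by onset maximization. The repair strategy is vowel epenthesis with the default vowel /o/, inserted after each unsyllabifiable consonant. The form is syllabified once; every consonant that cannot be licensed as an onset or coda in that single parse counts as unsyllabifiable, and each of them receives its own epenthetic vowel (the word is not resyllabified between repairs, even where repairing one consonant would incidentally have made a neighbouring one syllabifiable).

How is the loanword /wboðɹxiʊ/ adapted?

woboðoɹoxiʊ

Syllabifying with onset maximization leaves /w/, /ð/, /ɹ/ stranded (only a nasal (/m/, /n/, or /ŋ/) is licensed in coda position; onsets are limited to one consonant).
Inserting the epenthetic vowel yields /w/ → /wo/, /ð/ → /ðo/, /ɹ/ → /ɹo/.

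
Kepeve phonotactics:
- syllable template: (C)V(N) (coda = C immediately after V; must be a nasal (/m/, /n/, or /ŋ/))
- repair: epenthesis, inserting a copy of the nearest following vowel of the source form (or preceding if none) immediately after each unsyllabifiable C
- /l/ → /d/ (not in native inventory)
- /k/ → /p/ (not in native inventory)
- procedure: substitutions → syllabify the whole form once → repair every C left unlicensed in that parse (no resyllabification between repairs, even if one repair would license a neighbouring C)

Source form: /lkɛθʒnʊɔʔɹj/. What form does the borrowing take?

Substitution: /l/ → /d/, /k/ → /p/, giving /dpɛθʒnʊɔʔɹj/.
Syllabifying with onset maximization leaves /d/, /θ/, /ʒ/, /ʔ/, /ɹ/, /j/ stranded (only a nasal (/m/, /n/, or /ŋ/) is licensed in coda position; onsets are limited to one consonant).
Each unlicensed consonant becomes the onset of a new syllable: /d/ → /dɛ/, /θ/ → /θʊ/, /ʒ/ → /ʒʊ/, /ʔ/ → /ʔɔ/, /ɹ/ → /ɹɔ/, /j/ → /jɔ/.

dɛpɛθʊʒʊnʊɔʔɔɹɔjɔ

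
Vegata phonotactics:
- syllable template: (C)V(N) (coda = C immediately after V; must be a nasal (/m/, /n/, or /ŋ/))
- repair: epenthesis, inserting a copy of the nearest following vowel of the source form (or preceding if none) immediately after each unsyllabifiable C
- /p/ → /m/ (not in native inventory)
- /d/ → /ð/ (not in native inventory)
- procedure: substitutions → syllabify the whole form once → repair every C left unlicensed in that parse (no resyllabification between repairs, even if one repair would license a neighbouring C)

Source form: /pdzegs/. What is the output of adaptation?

Substitution: /p/ → /m/, /d/ → /ð/, giving /mðzegs/.
Under (C)V(N), the unsyllabifiable consonants are /m/, /ð/, /g/, /s/ (only a nasal (/m/, /n/, or /ŋ/) is licensed in coda position; onsets are limited to one consonant).
Epenthesis after each stranded consonant: /m/ → /me/, /ð/ → /ðe/, /g/ → /ge/, /s/ → /se/.

meðezegese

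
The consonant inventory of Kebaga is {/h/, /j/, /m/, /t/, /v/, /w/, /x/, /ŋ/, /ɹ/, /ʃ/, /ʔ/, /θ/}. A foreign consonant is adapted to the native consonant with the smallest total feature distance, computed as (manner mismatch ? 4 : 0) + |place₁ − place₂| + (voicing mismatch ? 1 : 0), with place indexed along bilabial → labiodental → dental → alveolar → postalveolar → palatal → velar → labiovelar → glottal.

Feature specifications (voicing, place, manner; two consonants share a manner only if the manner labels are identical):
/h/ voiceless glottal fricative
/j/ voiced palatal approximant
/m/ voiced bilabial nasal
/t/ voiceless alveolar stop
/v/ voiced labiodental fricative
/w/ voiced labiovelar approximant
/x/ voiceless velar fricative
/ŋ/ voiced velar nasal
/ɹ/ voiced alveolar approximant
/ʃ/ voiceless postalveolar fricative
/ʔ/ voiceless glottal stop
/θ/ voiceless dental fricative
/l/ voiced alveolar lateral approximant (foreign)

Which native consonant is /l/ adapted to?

ɹ

/ɹ/ is closest: manner differs (lateral approximant→approximant, +4), place distance 0 (alveolar→alveolar), same voicing; total 4. Next closest is /t/ at distance 5.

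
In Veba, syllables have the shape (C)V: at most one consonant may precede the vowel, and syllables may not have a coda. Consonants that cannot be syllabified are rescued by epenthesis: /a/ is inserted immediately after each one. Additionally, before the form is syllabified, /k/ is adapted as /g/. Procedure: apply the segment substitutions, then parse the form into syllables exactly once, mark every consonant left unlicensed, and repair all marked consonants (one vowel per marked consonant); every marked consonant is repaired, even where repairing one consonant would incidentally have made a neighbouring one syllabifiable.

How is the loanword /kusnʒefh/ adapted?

gusanaʒefaha

Substitution: /k/ → /g/, giving /gusnʒefh/.
Syllabifying with onset maximization leaves /s/, /n/, /f/, /h/ stranded (no codas are permitted; onsets are limited to one consonant).
Epenthesis after each stranded consonant: /s/ → /sa/, /n/ → /na/, /f/ → /fa/, /h/ → /ha/.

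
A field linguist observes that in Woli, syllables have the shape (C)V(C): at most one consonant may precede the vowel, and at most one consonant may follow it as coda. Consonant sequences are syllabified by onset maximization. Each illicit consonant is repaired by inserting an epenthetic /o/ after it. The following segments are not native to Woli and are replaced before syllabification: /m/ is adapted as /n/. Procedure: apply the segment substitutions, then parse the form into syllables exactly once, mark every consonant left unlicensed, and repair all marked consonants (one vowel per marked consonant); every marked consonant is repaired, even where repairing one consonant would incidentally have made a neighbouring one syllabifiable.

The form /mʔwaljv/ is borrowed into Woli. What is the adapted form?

Substitution: /m/ → /n/, giving /nʔwaljv/.
Syllabifying with onset maximization leaves /n/, /ʔ/, /j/, /v/ stranded (at most one coda consonant is licensed; onsets are limited to one consonant).
Inserting the epenthetic vowel yields /n/ → /no/, /ʔ/ → /ʔo/, /j/ → /jo/, /v/ → /vo/.

noʔowaljovo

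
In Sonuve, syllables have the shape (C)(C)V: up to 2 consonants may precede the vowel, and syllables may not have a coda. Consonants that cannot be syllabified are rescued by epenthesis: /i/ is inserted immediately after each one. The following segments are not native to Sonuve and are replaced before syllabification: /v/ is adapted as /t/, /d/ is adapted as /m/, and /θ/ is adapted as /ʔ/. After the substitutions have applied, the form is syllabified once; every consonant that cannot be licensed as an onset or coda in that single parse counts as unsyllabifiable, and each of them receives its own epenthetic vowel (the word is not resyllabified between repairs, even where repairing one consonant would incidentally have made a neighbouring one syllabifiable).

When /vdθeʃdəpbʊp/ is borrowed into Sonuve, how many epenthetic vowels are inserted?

2

After substitution the input is /tmʔeʃməpbʊp/.
The unsyllabifiable consonants are /t/, /p/; each receives one epenthetic vowel.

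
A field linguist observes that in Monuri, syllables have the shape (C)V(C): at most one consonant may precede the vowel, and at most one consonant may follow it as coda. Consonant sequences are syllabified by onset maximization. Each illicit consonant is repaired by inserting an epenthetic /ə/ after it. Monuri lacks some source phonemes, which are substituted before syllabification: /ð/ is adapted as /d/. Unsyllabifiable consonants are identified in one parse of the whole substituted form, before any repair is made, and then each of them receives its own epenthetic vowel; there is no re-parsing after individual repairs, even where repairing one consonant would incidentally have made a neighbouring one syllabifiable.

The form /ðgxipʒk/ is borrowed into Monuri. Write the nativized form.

Substitution: /ð/ → /d/, giving /dgxipʒk/.
Syllabifying with onset maximization leaves /d/, /g/, /ʒ/, /k/ stranded (at most one coda consonant is licensed; onsets are limited to one consonant).
Inserting the epenthetic vowel yields /d/ → /də/, /g/ → /gə/, /ʒ/ → /ʒə/, /k/ → /kə/.

dəgəxipʒəkə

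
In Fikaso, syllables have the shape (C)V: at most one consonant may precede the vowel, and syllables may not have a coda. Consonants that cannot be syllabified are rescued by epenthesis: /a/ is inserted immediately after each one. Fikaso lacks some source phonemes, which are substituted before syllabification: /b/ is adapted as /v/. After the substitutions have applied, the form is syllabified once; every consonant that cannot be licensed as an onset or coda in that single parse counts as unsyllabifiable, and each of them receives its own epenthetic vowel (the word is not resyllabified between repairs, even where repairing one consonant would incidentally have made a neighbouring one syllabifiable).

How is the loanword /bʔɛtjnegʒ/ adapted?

Substitution: /b/ → /v/, giving /vʔɛtjnegʒ/.
Syllabifying with onset maximization leaves /v/, /t/, /j/, /g/, /ʒ/ stranded (no codas are permitted; onsets are limited to one consonant).
Inserting the epenthetic vowel yields /v/ → /va/, /t/ → /ta/, /j/ → /ja/, /g/ → /ga/, /ʒ/ → /ʒa/.

vaʔɛtajanegaʒa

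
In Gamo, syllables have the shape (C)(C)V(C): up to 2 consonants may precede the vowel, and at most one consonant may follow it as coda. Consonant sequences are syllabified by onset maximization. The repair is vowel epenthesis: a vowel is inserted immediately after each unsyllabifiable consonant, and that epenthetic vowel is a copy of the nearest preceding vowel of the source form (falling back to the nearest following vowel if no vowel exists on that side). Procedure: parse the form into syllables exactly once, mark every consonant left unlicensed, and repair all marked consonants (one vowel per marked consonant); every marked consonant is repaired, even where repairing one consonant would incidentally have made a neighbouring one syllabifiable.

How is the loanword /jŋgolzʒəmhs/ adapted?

Under (C)(C)V(C), the unsyllabifiable consonants are /j/, /h/, /s/ (at most one coda consonant is licensed; onsets may contain at most 2 consonants).
Each unlicensed consonant becomes the onset of a new syllable: /j/ → /jo/, /h/ → /hə/, /s/ → /sə/.

joŋgolzʒəmhəsə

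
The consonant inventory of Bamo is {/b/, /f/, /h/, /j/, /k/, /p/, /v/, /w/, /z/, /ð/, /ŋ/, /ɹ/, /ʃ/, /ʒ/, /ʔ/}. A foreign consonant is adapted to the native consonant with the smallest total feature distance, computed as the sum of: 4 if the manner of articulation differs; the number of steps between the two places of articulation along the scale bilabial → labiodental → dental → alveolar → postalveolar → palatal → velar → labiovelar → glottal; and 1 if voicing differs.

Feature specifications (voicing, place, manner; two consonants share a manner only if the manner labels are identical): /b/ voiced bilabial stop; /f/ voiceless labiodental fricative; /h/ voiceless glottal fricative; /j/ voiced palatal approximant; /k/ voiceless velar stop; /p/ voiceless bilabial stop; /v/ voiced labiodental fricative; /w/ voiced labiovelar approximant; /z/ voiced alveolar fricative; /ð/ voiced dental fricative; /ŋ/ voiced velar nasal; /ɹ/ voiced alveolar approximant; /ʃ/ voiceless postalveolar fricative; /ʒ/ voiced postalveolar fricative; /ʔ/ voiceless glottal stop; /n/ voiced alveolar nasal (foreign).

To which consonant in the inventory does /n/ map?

/ŋ/ is closest: same manner (nasal), place distance 3 (alveolar→velar), same voicing; total 3. Next closest is /z/ at distance 4.

ŋ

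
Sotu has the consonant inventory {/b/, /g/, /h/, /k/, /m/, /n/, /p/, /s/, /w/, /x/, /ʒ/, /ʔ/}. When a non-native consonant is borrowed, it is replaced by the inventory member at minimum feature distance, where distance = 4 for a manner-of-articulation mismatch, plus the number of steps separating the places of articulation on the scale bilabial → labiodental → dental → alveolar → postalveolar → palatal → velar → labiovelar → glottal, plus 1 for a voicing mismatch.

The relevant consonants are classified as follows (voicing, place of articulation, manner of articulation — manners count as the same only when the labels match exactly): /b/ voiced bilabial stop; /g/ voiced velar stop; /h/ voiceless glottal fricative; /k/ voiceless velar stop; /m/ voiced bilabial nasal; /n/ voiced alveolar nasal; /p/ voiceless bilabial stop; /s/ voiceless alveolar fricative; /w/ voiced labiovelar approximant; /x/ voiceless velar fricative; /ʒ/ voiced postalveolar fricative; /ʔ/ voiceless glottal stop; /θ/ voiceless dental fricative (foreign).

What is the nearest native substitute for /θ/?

s

/s/ is closest: same manner (fricative), place distance 1 (dental→alveolar), same voicing; total 1. Next closest is /ʒ/ at distance 3.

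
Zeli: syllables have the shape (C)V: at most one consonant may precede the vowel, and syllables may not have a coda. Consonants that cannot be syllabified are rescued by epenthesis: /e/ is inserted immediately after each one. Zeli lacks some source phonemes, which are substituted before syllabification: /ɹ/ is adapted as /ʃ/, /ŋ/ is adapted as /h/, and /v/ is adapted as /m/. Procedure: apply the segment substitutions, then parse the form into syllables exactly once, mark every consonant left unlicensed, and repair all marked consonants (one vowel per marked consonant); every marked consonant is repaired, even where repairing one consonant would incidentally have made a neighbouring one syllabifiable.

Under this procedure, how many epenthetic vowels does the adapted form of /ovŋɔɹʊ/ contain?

1

After substitution the input is /omhɔʃʊ/.
The unsyllabifiable consonants are /m/; each receives one epenthetic vowel.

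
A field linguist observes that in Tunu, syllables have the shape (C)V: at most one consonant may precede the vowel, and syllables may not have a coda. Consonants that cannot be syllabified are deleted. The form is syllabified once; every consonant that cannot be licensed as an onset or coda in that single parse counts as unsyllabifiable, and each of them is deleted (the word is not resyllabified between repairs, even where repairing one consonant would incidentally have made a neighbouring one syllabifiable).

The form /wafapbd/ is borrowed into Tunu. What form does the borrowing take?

wafa

The consonants /p/, /b/, /d/ cannot be parsed into a legal (C)V syllable (no codas are permitted; onsets are limited to one consonant).
Deletion applies to /p/, /b/, /d/.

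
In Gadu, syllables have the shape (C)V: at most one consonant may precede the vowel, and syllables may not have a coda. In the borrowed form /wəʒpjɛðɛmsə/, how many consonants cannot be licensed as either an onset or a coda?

Under (C)V, the unsyllabifiable consonants are /ʒ/, /p/, /m/ (no codas are permitted; onsets are limited to one consonant).

3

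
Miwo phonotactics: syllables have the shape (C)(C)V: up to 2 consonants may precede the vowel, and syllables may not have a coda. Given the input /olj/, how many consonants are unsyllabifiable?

2

The consonants /l/, /j/ cannot be parsed into a legal (C)(C)V syllable (no codas are permitted; onsets may contain at most 2 consonants).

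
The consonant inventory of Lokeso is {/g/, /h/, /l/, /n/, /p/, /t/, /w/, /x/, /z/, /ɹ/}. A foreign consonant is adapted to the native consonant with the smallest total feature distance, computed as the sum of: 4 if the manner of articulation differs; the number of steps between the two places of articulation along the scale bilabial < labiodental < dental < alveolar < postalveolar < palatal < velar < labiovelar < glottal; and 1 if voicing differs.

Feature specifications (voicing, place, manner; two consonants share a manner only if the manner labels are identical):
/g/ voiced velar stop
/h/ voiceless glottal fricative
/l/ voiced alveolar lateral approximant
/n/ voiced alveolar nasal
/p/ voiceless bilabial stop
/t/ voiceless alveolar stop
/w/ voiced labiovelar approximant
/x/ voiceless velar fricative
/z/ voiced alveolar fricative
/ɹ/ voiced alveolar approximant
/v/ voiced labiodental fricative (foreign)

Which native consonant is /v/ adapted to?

z

/z/ is closest: same manner (fricative), place distance 2 (labiodental→alveolar), same voicing; total 2. Next closest is /l/ at distance 6.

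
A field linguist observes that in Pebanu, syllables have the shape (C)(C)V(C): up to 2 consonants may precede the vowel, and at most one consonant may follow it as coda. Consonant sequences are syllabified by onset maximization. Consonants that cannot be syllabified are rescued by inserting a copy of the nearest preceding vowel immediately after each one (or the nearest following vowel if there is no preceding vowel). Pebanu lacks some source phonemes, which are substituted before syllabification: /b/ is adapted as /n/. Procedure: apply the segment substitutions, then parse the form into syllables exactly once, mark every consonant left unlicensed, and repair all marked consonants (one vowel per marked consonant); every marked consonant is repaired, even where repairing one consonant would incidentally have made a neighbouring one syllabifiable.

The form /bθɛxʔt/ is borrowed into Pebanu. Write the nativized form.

Substitution: /b/ → /n/, giving /nθɛxʔt/.
The consonants /ʔ/, /t/ cannot be parsed into a legal (C)(C)V(C) syllable (at most one coda consonant is licensed; onsets may contain at most 2 consonants).
Each unlicensed consonant becomes the onset of a new syllable: /ʔ/ → /ʔɛ/, /t/ → /tɛ/.

nθɛxʔɛtɛ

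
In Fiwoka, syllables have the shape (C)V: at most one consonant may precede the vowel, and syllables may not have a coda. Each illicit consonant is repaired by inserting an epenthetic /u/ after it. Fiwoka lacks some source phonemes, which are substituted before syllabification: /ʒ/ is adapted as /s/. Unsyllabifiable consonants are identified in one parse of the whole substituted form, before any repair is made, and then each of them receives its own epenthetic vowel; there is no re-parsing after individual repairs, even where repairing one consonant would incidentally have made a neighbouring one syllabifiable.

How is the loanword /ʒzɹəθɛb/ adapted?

suzuɹəθɛbu

Substitution: /ʒ/ → /s/, giving /szɹəθɛb/.
Syllabifying with onset maximization leaves /s/, /z/, /b/ stranded (no codas are permitted; onsets are limited to one consonant).
Each unlicensed consonant becomes the onset of a new syllable: /s/ → /su/, /z/ → /zu/, /b/ → /bu/.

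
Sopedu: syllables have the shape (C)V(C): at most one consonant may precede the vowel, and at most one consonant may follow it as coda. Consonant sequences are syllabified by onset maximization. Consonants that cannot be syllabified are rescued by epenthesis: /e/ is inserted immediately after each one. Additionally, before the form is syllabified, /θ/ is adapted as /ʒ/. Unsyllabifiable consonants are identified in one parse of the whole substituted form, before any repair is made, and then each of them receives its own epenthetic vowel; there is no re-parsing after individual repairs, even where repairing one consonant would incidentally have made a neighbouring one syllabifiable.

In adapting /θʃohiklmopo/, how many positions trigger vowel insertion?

2

After substitution the input is /ʒʃohiklmopo/.
The unsyllabifiable consonants are /ʒ/, /l/; each receives one epenthetic vowel.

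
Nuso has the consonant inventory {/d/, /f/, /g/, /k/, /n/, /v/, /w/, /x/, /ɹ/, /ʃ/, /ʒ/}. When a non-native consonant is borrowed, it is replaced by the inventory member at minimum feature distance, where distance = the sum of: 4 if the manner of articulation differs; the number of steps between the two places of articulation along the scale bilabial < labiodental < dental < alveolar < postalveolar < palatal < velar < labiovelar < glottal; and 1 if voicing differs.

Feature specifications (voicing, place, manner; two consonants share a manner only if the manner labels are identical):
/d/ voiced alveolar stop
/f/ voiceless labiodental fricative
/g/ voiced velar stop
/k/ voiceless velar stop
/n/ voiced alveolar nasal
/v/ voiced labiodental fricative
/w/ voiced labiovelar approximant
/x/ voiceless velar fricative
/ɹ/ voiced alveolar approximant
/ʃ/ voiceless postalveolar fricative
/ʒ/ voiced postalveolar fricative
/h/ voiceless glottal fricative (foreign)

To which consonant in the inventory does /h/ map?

x

/x/ is closest: same manner (fricative), place distance 2 (glottal→velar), same voicing; total 2. Next closest is /ʃ/ at distance 4.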